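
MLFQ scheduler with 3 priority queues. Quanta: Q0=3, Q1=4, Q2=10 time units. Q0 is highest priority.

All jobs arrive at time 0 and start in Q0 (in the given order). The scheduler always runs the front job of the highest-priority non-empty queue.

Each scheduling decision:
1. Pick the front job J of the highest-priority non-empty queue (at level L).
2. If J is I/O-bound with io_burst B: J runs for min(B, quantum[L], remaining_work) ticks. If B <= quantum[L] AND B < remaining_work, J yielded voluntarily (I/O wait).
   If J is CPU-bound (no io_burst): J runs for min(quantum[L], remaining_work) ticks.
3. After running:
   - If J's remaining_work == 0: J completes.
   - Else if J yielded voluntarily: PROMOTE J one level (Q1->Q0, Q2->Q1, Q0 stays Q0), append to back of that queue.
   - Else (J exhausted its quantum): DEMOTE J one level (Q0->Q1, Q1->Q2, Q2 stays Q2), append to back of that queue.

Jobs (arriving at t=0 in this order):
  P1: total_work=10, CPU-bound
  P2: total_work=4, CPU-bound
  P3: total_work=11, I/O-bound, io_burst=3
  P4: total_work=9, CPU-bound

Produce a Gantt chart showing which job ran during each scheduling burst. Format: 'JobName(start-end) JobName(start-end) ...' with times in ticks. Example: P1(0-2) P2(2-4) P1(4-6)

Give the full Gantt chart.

t=0-3: P1@Q0 runs 3, rem=7, quantum used, demote→Q1. Q0=[P2,P3,P4] Q1=[P1] Q2=[]
t=3-6: P2@Q0 runs 3, rem=1, quantum used, demote→Q1. Q0=[P3,P4] Q1=[P1,P2] Q2=[]
t=6-9: P3@Q0 runs 3, rem=8, I/O yield, promote→Q0. Q0=[P4,P3] Q1=[P1,P2] Q2=[]
t=9-12: P4@Q0 runs 3, rem=6, quantum used, demote→Q1. Q0=[P3] Q1=[P1,P2,P4] Q2=[]
t=12-15: P3@Q0 runs 3, rem=5, I/O yield, promote→Q0. Q0=[P3] Q1=[P1,P2,P4] Q2=[]
t=15-18: P3@Q0 runs 3, rem=2, I/O yield, promote→Q0. Q0=[P3] Q1=[P1,P2,P4] Q2=[]
t=18-20: P3@Q0 runs 2, rem=0, completes. Q0=[] Q1=[P1,P2,P4] Q2=[]
t=20-24: P1@Q1 runs 4, rem=3, quantum used, demote→Q2. Q0=[] Q1=[P2,P4] Q2=[P1]
t=24-25: P2@Q1 runs 1, rem=0, completes. Q0=[] Q1=[P4] Q2=[P1]
t=25-29: P4@Q1 runs 4, rem=2, quantum used, demote→Q2. Q0=[] Q1=[] Q2=[P1,P4]
t=29-32: P1@Q2 runs 3, rem=0, completes. Q0=[] Q1=[] Q2=[P4]
t=32-34: P4@Q2 runs 2, rem=0, completes. Q0=[] Q1=[] Q2=[]

Answer: P1(0-3) P2(3-6) P3(6-9) P4(9-12) P3(12-15) P3(15-18) P3(18-20) P1(20-24) P2(24-25) P4(25-29) P1(29-32) P4(32-34)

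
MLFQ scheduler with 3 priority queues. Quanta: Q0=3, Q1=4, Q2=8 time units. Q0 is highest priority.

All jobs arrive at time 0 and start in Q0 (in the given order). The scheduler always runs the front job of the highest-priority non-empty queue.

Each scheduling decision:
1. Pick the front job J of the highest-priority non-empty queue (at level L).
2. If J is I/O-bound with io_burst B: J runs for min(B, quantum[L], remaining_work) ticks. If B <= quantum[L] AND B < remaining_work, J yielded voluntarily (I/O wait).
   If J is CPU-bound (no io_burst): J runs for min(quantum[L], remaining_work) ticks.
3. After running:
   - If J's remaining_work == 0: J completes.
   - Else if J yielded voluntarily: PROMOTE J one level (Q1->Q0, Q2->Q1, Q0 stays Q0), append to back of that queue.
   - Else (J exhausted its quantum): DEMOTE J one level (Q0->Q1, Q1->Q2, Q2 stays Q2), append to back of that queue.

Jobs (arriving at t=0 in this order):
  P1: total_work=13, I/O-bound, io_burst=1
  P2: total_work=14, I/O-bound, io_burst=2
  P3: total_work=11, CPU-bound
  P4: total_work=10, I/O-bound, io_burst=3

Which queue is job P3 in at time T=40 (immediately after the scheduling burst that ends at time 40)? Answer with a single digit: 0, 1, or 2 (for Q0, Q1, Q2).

t=0-1: P1@Q0 runs 1, rem=12, I/O yield, promote→Q0. Q0=[P2,P3,P4,P1] Q1=[] Q2=[]
t=1-3: P2@Q0 runs 2, rem=12, I/O yield, promote→Q0. Q0=[P3,P4,P1,P2] Q1=[] Q2=[]
t=3-6: P3@Q0 runs 3, rem=8, quantum used, demote→Q1. Q0=[P4,P1,P2] Q1=[P3] Q2=[]
t=6-9: P4@Q0 runs 3, rem=7, I/O yield, promote→Q0. Q0=[P1,P2,P4] Q1=[P3] Q2=[]
t=9-10: P1@Q0 runs 1, rem=11, I/O yield, promote→Q0. Q0=[P2,P4,P1] Q1=[P3] Q2=[]
t=10-12: P2@Q0 runs 2, rem=10, I/O yield, promote→Q0. Q0=[P4,P1,P2] Q1=[P3] Q2=[]
t=12-15: P4@Q0 runs 3, rem=4, I/O yield, promote→Q0. Q0=[P1,P2,P4] Q1=[P3] Q2=[]
t=15-16: P1@Q0 runs 1, rem=10, I/O yield, promote→Q0. Q0=[P2,P4,P1] Q1=[P3] Q2=[]
t=16-18: P2@Q0 runs 2, rem=8, I/O yield, promote→Q0. Q0=[P4,P1,P2] Q1=[P3] Q2=[]
t=18-21: P4@Q0 runs 3, rem=1, I/O yield, promote→Q0. Q0=[P1,P2,P4] Q1=[P3] Q2=[]
t=21-22: P1@Q0 runs 1, rem=9, I/O yield, promote→Q0. Q0=[P2,P4,P1] Q1=[P3] Q2=[]
t=22-24: P2@Q0 runs 2, rem=6, I/O yield, promote→Q0. Q0=[P4,P1,P2] Q1=[P3] Q2=[]
t=24-25: P4@Q0 runs 1, rem=0, completes. Q0=[P1,P2] Q1=[P3] Q2=[]
t=25-26: P1@Q0 runs 1, rem=8, I/O yield, promote→Q0. Q0=[P2,P1] Q1=[P3] Q2=[]
t=26-28: P2@Q0 runs 2, rem=4, I/O yield, promote→Q0. Q0=[P1,P2] Q1=[P3] Q2=[]
t=28-29: P1@Q0 runs 1, rem=7, I/O yield, promote→Q0. Q0=[P2,P1] Q1=[P3] Q2=[]
t=29-31: P2@Q0 runs 2, rem=2, I/O yield, promote→Q0. Q0=[P1,P2] Q1=[P3] Q2=[]
t=31-32: P1@Q0 runs 1, rem=6, I/O yield, promote→Q0. Q0=[P2,P1] Q1=[P3] Q2=[]
t=32-34: P2@Q0 runs 2, rem=0, completes. Q0=[P1] Q1=[P3] Q2=[]
t=34-35: P1@Q0 runs 1, rem=5, I/O yield, promote→Q0. Q0=[P1] Q1=[P3] Q2=[]
t=35-36: P1@Q0 runs 1, rem=4, I/O yield, promote→Q0. Q0=[P1] Q1=[P3] Q2=[]
t=36-37: P1@Q0 runs 1, rem=3, I/O yield, promote→Q0. Q0=[P1] Q1=[P3] Q2=[]
t=37-38: P1@Q0 runs 1, rem=2, I/O yield, promote→Q0. Q0=[P1] Q1=[P3] Q2=[]
t=38-39: P1@Q0 runs 1, rem=1, I/O yield, promote→Q0. Q0=[P1] Q1=[P3] Q2=[]
t=39-40: P1@Q0 runs 1, rem=0, completes. Q0=[] Q1=[P3] Q2=[]
t=40-44: P3@Q1 runs 4, rem=4, quantum used, demote→Q2. Q0=[] Q1=[] Q2=[P3]
t=44-48: P3@Q2 runs 4, rem=0, completes. Q0=[] Q1=[] Q2=[]

Answer: 1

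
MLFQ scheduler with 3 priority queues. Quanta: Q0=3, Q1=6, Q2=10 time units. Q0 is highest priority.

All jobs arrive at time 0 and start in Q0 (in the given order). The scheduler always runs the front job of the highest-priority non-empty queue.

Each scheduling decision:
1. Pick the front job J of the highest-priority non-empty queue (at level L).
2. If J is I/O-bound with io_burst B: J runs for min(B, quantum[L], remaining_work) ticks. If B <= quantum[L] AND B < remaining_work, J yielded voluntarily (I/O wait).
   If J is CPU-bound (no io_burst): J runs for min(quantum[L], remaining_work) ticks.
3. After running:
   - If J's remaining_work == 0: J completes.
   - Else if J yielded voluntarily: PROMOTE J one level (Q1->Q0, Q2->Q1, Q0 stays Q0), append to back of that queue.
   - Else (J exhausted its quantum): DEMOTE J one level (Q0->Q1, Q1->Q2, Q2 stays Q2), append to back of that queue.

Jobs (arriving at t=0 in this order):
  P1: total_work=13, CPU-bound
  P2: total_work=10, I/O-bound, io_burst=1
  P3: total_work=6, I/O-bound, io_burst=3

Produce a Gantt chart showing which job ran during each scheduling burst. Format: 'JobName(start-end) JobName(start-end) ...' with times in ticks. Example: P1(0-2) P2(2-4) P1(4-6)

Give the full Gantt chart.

t=0-3: P1@Q0 runs 3, rem=10, quantum used, demote→Q1. Q0=[P2,P3] Q1=[P1] Q2=[]
t=3-4: P2@Q0 runs 1, rem=9, I/O yield, promote→Q0. Q0=[P3,P2] Q1=[P1] Q2=[]
t=4-7: P3@Q0 runs 3, rem=3, I/O yield, promote→Q0. Q0=[P2,P3] Q1=[P1] Q2=[]
t=7-8: P2@Q0 runs 1, rem=8, I/O yield, promote→Q0. Q0=[P3,P2] Q1=[P1] Q2=[]
t=8-11: P3@Q0 runs 3, rem=0, completes. Q0=[P2] Q1=[P1] Q2=[]
t=11-12: P2@Q0 runs 1, rem=7, I/O yield, promote→Q0. Q0=[P2] Q1=[P1] Q2=[]
t=12-13: P2@Q0 runs 1, rem=6, I/O yield, promote→Q0. Q0=[P2] Q1=[P1] Q2=[]
t=13-14: P2@Q0 runs 1, rem=5, I/O yield, promote→Q0. Q0=[P2] Q1=[P1] Q2=[]
t=14-15: P2@Q0 runs 1, rem=4, I/O yield, promote→Q0. Q0=[P2] Q1=[P1] Q2=[]
t=15-16: P2@Q0 runs 1, rem=3, I/O yield, promote→Q0. Q0=[P2] Q1=[P1] Q2=[]
t=16-17: P2@Q0 runs 1, rem=2, I/O yield, promote→Q0. Q0=[P2] Q1=[P1] Q2=[]
t=17-18: P2@Q0 runs 1, rem=1, I/O yield, promote→Q0. Q0=[P2] Q1=[P1] Q2=[]
t=18-19: P2@Q0 runs 1, rem=0, completes. Q0=[] Q1=[P1] Q2=[]
t=19-25: P1@Q1 runs 6, rem=4, quantum used, demote→Q2. Q0=[] Q1=[] Q2=[P1]
t=25-29: P1@Q2 runs 4, rem=0, completes. Q0=[] Q1=[] Q2=[]

Answer: P1(0-3) P2(3-4) P3(4-7) P2(7-8) P3(8-11) P2(11-12) P2(12-13) P2(13-14) P2(14-15) P2(15-16) P2(16-17) P2(17-18) P2(18-19) P1(19-25) P1(25-29)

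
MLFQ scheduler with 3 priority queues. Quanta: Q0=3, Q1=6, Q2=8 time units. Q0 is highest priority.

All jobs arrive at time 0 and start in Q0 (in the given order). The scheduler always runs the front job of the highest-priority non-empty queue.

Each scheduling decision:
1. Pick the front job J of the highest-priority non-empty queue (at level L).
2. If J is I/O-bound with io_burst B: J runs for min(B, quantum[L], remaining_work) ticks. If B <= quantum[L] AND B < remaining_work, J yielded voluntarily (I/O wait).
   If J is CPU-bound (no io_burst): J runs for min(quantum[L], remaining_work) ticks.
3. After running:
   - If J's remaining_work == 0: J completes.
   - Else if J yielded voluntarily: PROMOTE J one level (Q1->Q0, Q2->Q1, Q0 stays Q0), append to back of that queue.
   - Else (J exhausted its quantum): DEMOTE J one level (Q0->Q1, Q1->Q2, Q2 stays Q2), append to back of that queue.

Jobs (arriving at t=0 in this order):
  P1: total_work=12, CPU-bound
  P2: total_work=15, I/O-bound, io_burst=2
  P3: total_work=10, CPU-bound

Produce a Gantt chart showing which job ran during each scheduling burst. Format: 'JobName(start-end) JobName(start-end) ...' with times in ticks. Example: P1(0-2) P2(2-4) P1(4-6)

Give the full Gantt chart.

Answer: P1(0-3) P2(3-5) P3(5-8) P2(8-10) P2(10-12) P2(12-14) P2(14-16) P2(16-18) P2(18-20) P2(20-21) P1(21-27) P3(27-33) P1(33-36) P3(36-37)

Derivation:
t=0-3: P1@Q0 runs 3, rem=9, quantum used, demote→Q1. Q0=[P2,P3] Q1=[P1] Q2=[]
t=3-5: P2@Q0 runs 2, rem=13, I/O yield, promote→Q0. Q0=[P3,P2] Q1=[P1] Q2=[]
t=5-8: P3@Q0 runs 3, rem=7, quantum used, demote→Q1. Q0=[P2] Q1=[P1,P3] Q2=[]
t=8-10: P2@Q0 runs 2, rem=11, I/O yield, promote→Q0. Q0=[P2] Q1=[P1,P3] Q2=[]
t=10-12: P2@Q0 runs 2, rem=9, I/O yield, promote→Q0. Q0=[P2] Q1=[P1,P3] Q2=[]
t=12-14: P2@Q0 runs 2, rem=7, I/O yield, promote→Q0. Q0=[P2] Q1=[P1,P3] Q2=[]
t=14-16: P2@Q0 runs 2, rem=5, I/O yield, promote→Q0. Q0=[P2] Q1=[P1,P3] Q2=[]
t=16-18: P2@Q0 runs 2, rem=3, I/O yield, promote→Q0. Q0=[P2] Q1=[P1,P3] Q2=[]
t=18-20: P2@Q0 runs 2, rem=1, I/O yield, promote→Q0. Q0=[P2] Q1=[P1,P3] Q2=[]
t=20-21: P2@Q0 runs 1, rem=0, completes. Q0=[] Q1=[P1,P3] Q2=[]
t=21-27: P1@Q1 runs 6, rem=3, quantum used, demote→Q2. Q0=[] Q1=[P3] Q2=[P1]
t=27-33: P3@Q1 runs 6, rem=1, quantum used, demote→Q2. Q0=[] Q1=[] Q2=[P1,P3]
t=33-36: P1@Q2 runs 3, rem=0, completes. Q0=[] Q1=[] Q2=[P3]
t=36-37: P3@Q2 runs 1, rem=0, completes. Q0=[] Q1=[] Q2=[]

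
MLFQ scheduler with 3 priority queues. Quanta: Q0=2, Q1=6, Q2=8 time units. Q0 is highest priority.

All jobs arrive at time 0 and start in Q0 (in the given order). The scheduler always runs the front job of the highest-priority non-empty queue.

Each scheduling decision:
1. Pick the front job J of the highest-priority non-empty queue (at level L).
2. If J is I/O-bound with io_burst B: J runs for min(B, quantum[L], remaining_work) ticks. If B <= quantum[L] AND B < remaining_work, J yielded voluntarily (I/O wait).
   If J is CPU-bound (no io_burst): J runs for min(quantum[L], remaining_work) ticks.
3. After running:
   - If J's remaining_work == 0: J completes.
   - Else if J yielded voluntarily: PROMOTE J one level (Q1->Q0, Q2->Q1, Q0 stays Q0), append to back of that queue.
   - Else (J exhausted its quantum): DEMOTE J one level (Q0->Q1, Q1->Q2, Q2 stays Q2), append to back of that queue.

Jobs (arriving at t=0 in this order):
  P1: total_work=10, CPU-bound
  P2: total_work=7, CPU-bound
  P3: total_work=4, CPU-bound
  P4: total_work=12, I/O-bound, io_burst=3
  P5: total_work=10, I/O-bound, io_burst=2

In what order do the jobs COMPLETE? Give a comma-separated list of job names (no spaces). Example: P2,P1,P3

t=0-2: P1@Q0 runs 2, rem=8, quantum used, demote→Q1. Q0=[P2,P3,P4,P5] Q1=[P1] Q2=[]
t=2-4: P2@Q0 runs 2, rem=5, quantum used, demote→Q1. Q0=[P3,P4,P5] Q1=[P1,P2] Q2=[]
t=4-6: P3@Q0 runs 2, rem=2, quantum used, demote→Q1. Q0=[P4,P5] Q1=[P1,P2,P3] Q2=[]
t=6-8: P4@Q0 runs 2, rem=10, quantum used, demote→Q1. Q0=[P5] Q1=[P1,P2,P3,P4] Q2=[]
t=8-10: P5@Q0 runs 2, rem=8, I/O yield, promote→Q0. Q0=[P5] Q1=[P1,P2,P3,P4] Q2=[]
t=10-12: P5@Q0 runs 2, rem=6, I/O yield, promote→Q0. Q0=[P5] Q1=[P1,P2,P3,P4] Q2=[]
t=12-14: P5@Q0 runs 2, rem=4, I/O yield, promote→Q0. Q0=[P5] Q1=[P1,P2,P3,P4] Q2=[]
t=14-16: P5@Q0 runs 2, rem=2, I/O yield, promote→Q0. Q0=[P5] Q1=[P1,P2,P3,P4] Q2=[]
t=16-18: P5@Q0 runs 2, rem=0, completes. Q0=[] Q1=[P1,P2,P3,P4] Q2=[]
t=18-24: P1@Q1 runs 6, rem=2, quantum used, demote→Q2. Q0=[] Q1=[P2,P3,P4] Q2=[P1]
t=24-29: P2@Q1 runs 5, rem=0, completes. Q0=[] Q1=[P3,P4] Q2=[P1]
t=29-31: P3@Q1 runs 2, rem=0, completes. Q0=[] Q1=[P4] Q2=[P1]
t=31-34: P4@Q1 runs 3, rem=7, I/O yield, promote→Q0. Q0=[P4] Q1=[] Q2=[P1]
t=34-36: P4@Q0 runs 2, rem=5, quantum used, demote→Q1. Q0=[] Q1=[P4] Q2=[P1]
t=36-39: P4@Q1 runs 3, rem=2, I/O yield, promote→Q0. Q0=[P4] Q1=[] Q2=[P1]
t=39-41: P4@Q0 runs 2, rem=0, completes. Q0=[] Q1=[] Q2=[P1]
t=41-43: P1@Q2 runs 2, rem=0, completes. Q0=[] Q1=[] Q2=[]

Answer: P5,P2,P3,P4,P1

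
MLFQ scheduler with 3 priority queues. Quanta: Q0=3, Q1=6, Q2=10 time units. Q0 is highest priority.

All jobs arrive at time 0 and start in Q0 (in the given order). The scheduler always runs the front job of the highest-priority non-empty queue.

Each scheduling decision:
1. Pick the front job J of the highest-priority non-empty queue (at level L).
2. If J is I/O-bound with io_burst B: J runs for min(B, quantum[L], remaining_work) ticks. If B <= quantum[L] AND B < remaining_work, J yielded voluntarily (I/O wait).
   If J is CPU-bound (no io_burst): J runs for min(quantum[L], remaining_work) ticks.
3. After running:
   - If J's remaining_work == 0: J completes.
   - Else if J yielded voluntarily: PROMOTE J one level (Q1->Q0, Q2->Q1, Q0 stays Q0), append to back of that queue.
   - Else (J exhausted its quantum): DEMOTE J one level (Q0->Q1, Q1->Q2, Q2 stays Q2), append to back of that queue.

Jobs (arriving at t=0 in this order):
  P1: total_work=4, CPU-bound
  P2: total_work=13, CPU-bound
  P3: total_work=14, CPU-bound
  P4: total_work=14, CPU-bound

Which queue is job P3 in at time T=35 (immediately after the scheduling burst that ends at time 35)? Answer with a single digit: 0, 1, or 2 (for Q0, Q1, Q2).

t=0-3: P1@Q0 runs 3, rem=1, quantum used, demote→Q1. Q0=[P2,P3,P4] Q1=[P1] Q2=[]
t=3-6: P2@Q0 runs 3, rem=10, quantum used, demote→Q1. Q0=[P3,P4] Q1=[P1,P2] Q2=[]
t=6-9: P3@Q0 runs 3, rem=11, quantum used, demote→Q1. Q0=[P4] Q1=[P1,P2,P3] Q2=[]
t=9-12: P4@Q0 runs 3, rem=11, quantum used, demote→Q1. Q0=[] Q1=[P1,P2,P3,P4] Q2=[]
t=12-13: P1@Q1 runs 1, rem=0, completes. Q0=[] Q1=[P2,P3,P4] Q2=[]
t=13-19: P2@Q1 runs 6, rem=4, quantum used, demote→Q2. Q0=[] Q1=[P3,P4] Q2=[P2]
t=19-25: P3@Q1 runs 6, rem=5, quantum used, demote→Q2. Q0=[] Q1=[P4] Q2=[P2,P3]
t=25-31: P4@Q1 runs 6, rem=5, quantum used, demote→Q2. Q0=[] Q1=[] Q2=[P2,P3,P4]
t=31-35: P2@Q2 runs 4, rem=0, completes. Q0=[] Q1=[] Q2=[P3,P4]
t=35-40: P3@Q2 runs 5, rem=0, completes. Q0=[] Q1=[] Q2=[P4]
t=40-45: P4@Q2 runs 5, rem=0, completes. Q0=[] Q1=[] Q2=[]

Answer: 2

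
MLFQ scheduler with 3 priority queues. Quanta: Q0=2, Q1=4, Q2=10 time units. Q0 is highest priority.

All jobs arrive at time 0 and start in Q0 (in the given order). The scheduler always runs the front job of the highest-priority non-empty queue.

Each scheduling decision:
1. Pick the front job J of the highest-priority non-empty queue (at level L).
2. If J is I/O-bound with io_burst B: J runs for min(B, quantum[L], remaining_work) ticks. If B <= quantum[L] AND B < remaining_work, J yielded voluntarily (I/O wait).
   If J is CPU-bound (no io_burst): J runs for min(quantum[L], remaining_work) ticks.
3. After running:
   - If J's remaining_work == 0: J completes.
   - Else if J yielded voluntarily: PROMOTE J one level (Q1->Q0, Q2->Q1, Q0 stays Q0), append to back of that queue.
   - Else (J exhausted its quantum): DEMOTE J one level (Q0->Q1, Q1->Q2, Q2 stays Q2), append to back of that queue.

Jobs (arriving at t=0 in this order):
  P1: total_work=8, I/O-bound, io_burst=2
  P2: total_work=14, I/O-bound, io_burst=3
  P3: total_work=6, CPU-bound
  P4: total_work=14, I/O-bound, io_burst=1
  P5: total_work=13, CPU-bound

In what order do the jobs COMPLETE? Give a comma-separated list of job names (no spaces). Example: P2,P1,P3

Answer: P1,P4,P3,P2,P5

Derivation:
t=0-2: P1@Q0 runs 2, rem=6, I/O yield, promote→Q0. Q0=[P2,P3,P4,P5,P1] Q1=[] Q2=[]
t=2-4: P2@Q0 runs 2, rem=12, quantum used, demote→Q1. Q0=[P3,P4,P5,P1] Q1=[P2] Q2=[]
t=4-6: P3@Q0 runs 2, rem=4, quantum used, demote→Q1. Q0=[P4,P5,P1] Q1=[P2,P3] Q2=[]
t=6-7: P4@Q0 runs 1, rem=13, I/O yield, promote→Q0. Q0=[P5,P1,P4] Q1=[P2,P3] Q2=[]
t=7-9: P5@Q0 runs 2, rem=11, quantum used, demote→Q1. Q0=[P1,P4] Q1=[P2,P3,P5] Q2=[]
t=9-11: P1@Q0 runs 2, rem=4, I/O yield, promote→Q0. Q0=[P4,P1] Q1=[P2,P3,P5] Q2=[]
t=11-12: P4@Q0 runs 1, rem=12, I/O yield, promote→Q0. Q0=[P1,P4] Q1=[P2,P3,P5] Q2=[]
t=12-14: P1@Q0 runs 2, rem=2, I/O yield, promote→Q0. Q0=[P4,P1] Q1=[P2,P3,P5] Q2=[]
t=14-15: P4@Q0 runs 1, rem=11, I/O yield, promote→Q0. Q0=[P1,P4] Q1=[P2,P3,P5] Q2=[]
t=15-17: P1@Q0 runs 2, rem=0, completes. Q0=[P4] Q1=[P2,P3,P5] Q2=[]
t=17-18: P4@Q0 runs 1, rem=10, I/O yield, promote→Q0. Q0=[P4] Q1=[P2,P3,P5] Q2=[]
t=18-19: P4@Q0 runs 1, rem=9, I/O yield, promote→Q0. Q0=[P4] Q1=[P2,P3,P5] Q2=[]
t=19-20: P4@Q0 runs 1, rem=8, I/O yield, promote→Q0. Q0=[P4] Q1=[P2,P3,P5] Q2=[]
t=20-21: P4@Q0 runs 1, rem=7, I/O yield, promote→Q0. Q0=[P4] Q1=[P2,P3,P5] Q2=[]
t=21-22: P4@Q0 runs 1, rem=6, I/O yield, promote→Q0. Q0=[P4] Q1=[P2,P3,P5] Q2=[]
t=22-23: P4@Q0 runs 1, rem=5, I/O yield, promote→Q0. Q0=[P4] Q1=[P2,P3,P5] Q2=[]
t=23-24: P4@Q0 runs 1, rem=4, I/O yield, promote→Q0. Q0=[P4] Q1=[P2,P3,P5] Q2=[]
t=24-25: P4@Q0 runs 1, rem=3, I/O yield, promote→Q0. Q0=[P4] Q1=[P2,P3,P5] Q2=[]
t=25-26: P4@Q0 runs 1, rem=2, I/O yield, promote→Q0. Q0=[P4] Q1=[P2,P3,P5] Q2=[]
t=26-27: P4@Q0 runs 1, rem=1, I/O yield, promote→Q0. Q0=[P4] Q1=[P2,P3,P5] Q2=[]
t=27-28: P4@Q0 runs 1, rem=0, completes. Q0=[] Q1=[P2,P3,P5] Q2=[]
t=28-31: P2@Q1 runs 3, rem=9, I/O yield, promote→Q0. Q0=[P2] Q1=[P3,P5] Q2=[]
t=31-33: P2@Q0 runs 2, rem=7, quantum used, demote→Q1. Q0=[] Q1=[P3,P5,P2] Q2=[]
t=33-37: P3@Q1 runs 4, rem=0, completes. Q0=[] Q1=[P5,P2] Q2=[]
t=37-41: P5@Q1 runs 4, rem=7, quantum used, demote→Q2. Q0=[] Q1=[P2] Q2=[P5]
t=41-44: P2@Q1 runs 3, rem=4, I/O yield, promote→Q0. Q0=[P2] Q1=[] Q2=[P5]
t=44-46: P2@Q0 runs 2, rem=2, quantum used, demote→Q1. Q0=[] Q1=[P2] Q2=[P5]
t=46-48: P2@Q1 runs 2, rem=0, completes. Q0=[] Q1=[] Q2=[P5]
t=48-55: P5@Q2 runs 7, rem=0, completes. Q0=[] Q1=[] Q2=[]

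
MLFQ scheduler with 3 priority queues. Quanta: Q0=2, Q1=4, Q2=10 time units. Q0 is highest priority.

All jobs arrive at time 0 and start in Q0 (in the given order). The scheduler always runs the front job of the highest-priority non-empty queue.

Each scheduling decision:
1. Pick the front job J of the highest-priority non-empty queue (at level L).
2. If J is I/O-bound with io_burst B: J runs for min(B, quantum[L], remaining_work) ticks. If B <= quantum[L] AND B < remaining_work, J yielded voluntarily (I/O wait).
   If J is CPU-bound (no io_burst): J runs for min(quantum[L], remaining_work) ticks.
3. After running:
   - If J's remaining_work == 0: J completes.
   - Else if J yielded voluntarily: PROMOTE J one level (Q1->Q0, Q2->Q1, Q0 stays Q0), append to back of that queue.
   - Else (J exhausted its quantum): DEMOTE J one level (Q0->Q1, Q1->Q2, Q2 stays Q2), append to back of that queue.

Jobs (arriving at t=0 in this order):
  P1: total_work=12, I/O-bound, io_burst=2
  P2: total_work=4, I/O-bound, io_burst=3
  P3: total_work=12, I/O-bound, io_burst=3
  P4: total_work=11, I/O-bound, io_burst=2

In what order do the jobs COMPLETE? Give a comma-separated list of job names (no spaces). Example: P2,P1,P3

t=0-2: P1@Q0 runs 2, rem=10, I/O yield, promote→Q0. Q0=[P2,P3,P4,P1] Q1=[] Q2=[]
t=2-4: P2@Q0 runs 2, rem=2, quantum used, demote→Q1. Q0=[P3,P4,P1] Q1=[P2] Q2=[]
t=4-6: P3@Q0 runs 2, rem=10, quantum used, demote→Q1. Q0=[P4,P1] Q1=[P2,P3] Q2=[]
t=6-8: P4@Q0 runs 2, rem=9, I/O yield, promote→Q0. Q0=[P1,P4] Q1=[P2,P3] Q2=[]
t=8-10: P1@Q0 runs 2, rem=8, I/O yield, promote→Q0. Q0=[P4,P1] Q1=[P2,P3] Q2=[]
t=10-12: P4@Q0 runs 2, rem=7, I/O yield, promote→Q0. Q0=[P1,P4] Q1=[P2,P3] Q2=[]
t=12-14: P1@Q0 runs 2, rem=6, I/O yield, promote→Q0. Q0=[P4,P1] Q1=[P2,P3] Q2=[]
t=14-16: P4@Q0 runs 2, rem=5, I/O yield, promote→Q0. Q0=[P1,P4] Q1=[P2,P3] Q2=[]
t=16-18: P1@Q0 runs 2, rem=4, I/O yield, promote→Q0. Q0=[P4,P1] Q1=[P2,P3] Q2=[]
t=18-20: P4@Q0 runs 2, rem=3, I/O yield, promote→Q0. Q0=[P1,P4] Q1=[P2,P3] Q2=[]
t=20-22: P1@Q0 runs 2, rem=2, I/O yield, promote→Q0. Q0=[P4,P1] Q1=[P2,P3] Q2=[]
t=22-24: P4@Q0 runs 2, rem=1, I/O yield, promote→Q0. Q0=[P1,P4] Q1=[P2,P3] Q2=[]
t=24-26: P1@Q0 runs 2, rem=0, completes. Q0=[P4] Q1=[P2,P3] Q2=[]
t=26-27: P4@Q0 runs 1, rem=0, completes. Q0=[] Q1=[P2,P3] Q2=[]
t=27-29: P2@Q1 runs 2, rem=0, completes. Q0=[] Q1=[P3] Q2=[]
t=29-32: P3@Q1 runs 3, rem=7, I/O yield, promote→Q0. Q0=[P3] Q1=[] Q2=[]
t=32-34: P3@Q0 runs 2, rem=5, quantum used, demote→Q1. Q0=[] Q1=[P3] Q2=[]
t=34-37: P3@Q1 runs 3, rem=2, I/O yield, promote→Q0. Q0=[P3] Q1=[] Q2=[]
t=37-39: P3@Q0 runs 2, rem=0, completes. Q0=[] Q1=[] Q2=[]

Answer: P1,P4,P2,P3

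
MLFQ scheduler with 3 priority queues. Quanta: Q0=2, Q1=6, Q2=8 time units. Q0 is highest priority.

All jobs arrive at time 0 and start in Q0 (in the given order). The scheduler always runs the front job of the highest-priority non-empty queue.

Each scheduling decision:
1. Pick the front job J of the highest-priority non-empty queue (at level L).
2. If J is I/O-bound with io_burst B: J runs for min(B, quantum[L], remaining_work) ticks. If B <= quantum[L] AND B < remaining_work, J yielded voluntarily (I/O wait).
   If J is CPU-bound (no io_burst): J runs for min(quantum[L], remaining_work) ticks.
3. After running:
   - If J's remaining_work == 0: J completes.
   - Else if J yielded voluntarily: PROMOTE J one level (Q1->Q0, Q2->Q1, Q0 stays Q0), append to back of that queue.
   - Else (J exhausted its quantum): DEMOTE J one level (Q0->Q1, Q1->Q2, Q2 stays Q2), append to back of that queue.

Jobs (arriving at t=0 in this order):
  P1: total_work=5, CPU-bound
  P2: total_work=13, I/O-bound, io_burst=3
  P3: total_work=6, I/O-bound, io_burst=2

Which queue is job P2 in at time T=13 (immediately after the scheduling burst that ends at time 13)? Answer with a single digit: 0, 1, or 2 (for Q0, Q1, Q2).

t=0-2: P1@Q0 runs 2, rem=3, quantum used, demote→Q1. Q0=[P2,P3] Q1=[P1] Q2=[]
t=2-4: P2@Q0 runs 2, rem=11, quantum used, demote→Q1. Q0=[P3] Q1=[P1,P2] Q2=[]
t=4-6: P3@Q0 runs 2, rem=4, I/O yield, promote→Q0. Q0=[P3] Q1=[P1,P2] Q2=[]
t=6-8: P3@Q0 runs 2, rem=2, I/O yield, promote→Q0. Q0=[P3] Q1=[P1,P2] Q2=[]
t=8-10: P3@Q0 runs 2, rem=0, completes. Q0=[] Q1=[P1,P2] Q2=[]
t=10-13: P1@Q1 runs 3, rem=0, completes. Q0=[] Q1=[P2] Q2=[]
t=13-16: P2@Q1 runs 3, rem=8, I/O yield, promote→Q0. Q0=[P2] Q1=[] Q2=[]
t=16-18: P2@Q0 runs 2, rem=6, quantum used, demote→Q1. Q0=[] Q1=[P2] Q2=[]
t=18-21: P2@Q1 runs 3, rem=3, I/O yield, promote→Q0. Q0=[P2] Q1=[] Q2=[]
t=21-23: P2@Q0 runs 2, rem=1, quantum used, demote→Q1. Q0=[] Q1=[P2] Q2=[]
t=23-24: P2@Q1 runs 1, rem=0, completes. Q0=[] Q1=[] Q2=[]

Answer: 1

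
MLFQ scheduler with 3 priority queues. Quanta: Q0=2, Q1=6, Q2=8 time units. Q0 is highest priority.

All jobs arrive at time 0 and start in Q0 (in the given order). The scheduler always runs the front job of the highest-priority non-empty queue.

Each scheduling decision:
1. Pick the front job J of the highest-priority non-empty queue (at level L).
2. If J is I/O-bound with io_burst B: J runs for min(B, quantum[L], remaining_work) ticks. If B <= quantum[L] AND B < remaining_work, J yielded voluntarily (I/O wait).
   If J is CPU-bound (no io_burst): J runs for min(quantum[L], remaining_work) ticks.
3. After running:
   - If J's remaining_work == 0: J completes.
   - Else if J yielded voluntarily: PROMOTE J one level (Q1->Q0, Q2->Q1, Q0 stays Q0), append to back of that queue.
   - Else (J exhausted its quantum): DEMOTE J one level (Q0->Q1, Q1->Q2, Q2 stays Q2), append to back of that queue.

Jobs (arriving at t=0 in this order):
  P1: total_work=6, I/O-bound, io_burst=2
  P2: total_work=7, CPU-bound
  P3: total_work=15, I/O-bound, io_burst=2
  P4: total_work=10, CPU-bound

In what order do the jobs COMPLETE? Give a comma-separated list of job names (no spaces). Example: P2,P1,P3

Answer: P1,P3,P2,P4

Derivation:
t=0-2: P1@Q0 runs 2, rem=4, I/O yield, promote→Q0. Q0=[P2,P3,P4,P1] Q1=[] Q2=[]
t=2-4: P2@Q0 runs 2, rem=5, quantum used, demote→Q1. Q0=[P3,P4,P1] Q1=[P2] Q2=[]
t=4-6: P3@Q0 runs 2, rem=13, I/O yield, promote→Q0. Q0=[P4,P1,P3] Q1=[P2] Q2=[]
t=6-8: P4@Q0 runs 2, rem=8, quantum used, demote→Q1. Q0=[P1,P3] Q1=[P2,P4] Q2=[]
t=8-10: P1@Q0 runs 2, rem=2, I/O yield, promote→Q0. Q0=[P3,P1] Q1=[P2,P4] Q2=[]
t=10-12: P3@Q0 runs 2, rem=11, I/O yield, promote→Q0. Q0=[P1,P3] Q1=[P2,P4] Q2=[]
t=12-14: P1@Q0 runs 2, rem=0, completes. Q0=[P3] Q1=[P2,P4] Q2=[]
t=14-16: P3@Q0 runs 2, rem=9, I/O yield, promote→Q0. Q0=[P3] Q1=[P2,P4] Q2=[]
t=16-18: P3@Q0 runs 2, rem=7, I/O yield, promote→Q0. Q0=[P3] Q1=[P2,P4] Q2=[]
t=18-20: P3@Q0 runs 2, rem=5, I/O yield, promote→Q0. Q0=[P3] Q1=[P2,P4] Q2=[]
t=20-22: P3@Q0 runs 2, rem=3, I/O yield, promote→Q0. Q0=[P3] Q1=[P2,P4] Q2=[]
t=22-24: P3@Q0 runs 2, rem=1, I/O yield, promote→Q0. Q0=[P3] Q1=[P2,P4] Q2=[]
t=24-25: P3@Q0 runs 1, rem=0, completes. Q0=[] Q1=[P2,P4] Q2=[]
t=25-30: P2@Q1 runs 5, rem=0, completes. Q0=[] Q1=[P4] Q2=[]
t=30-36: P4@Q1 runs 6, rem=2, quantum used, demote→Q2. Q0=[] Q1=[] Q2=[P4]
t=36-38: P4@Q2 runs 2, rem=0, completes. Q0=[] Q1=[] Q2=[]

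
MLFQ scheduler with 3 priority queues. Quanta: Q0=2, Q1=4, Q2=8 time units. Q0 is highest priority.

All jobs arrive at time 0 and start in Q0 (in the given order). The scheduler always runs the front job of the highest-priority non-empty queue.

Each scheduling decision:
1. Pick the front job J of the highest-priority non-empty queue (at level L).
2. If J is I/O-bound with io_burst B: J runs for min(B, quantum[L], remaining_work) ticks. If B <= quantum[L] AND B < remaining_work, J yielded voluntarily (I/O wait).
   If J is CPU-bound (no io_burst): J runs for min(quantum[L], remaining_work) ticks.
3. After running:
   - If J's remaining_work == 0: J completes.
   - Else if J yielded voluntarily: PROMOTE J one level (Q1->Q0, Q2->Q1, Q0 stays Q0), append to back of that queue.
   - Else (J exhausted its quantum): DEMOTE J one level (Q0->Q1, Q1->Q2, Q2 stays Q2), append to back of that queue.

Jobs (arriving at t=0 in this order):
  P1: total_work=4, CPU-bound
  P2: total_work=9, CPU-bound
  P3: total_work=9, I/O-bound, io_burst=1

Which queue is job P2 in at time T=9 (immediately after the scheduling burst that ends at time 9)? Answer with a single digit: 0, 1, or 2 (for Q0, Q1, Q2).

t=0-2: P1@Q0 runs 2, rem=2, quantum used, demote→Q1. Q0=[P2,P3] Q1=[P1] Q2=[]
t=2-4: P2@Q0 runs 2, rem=7, quantum used, demote→Q1. Q0=[P3] Q1=[P1,P2] Q2=[]
t=4-5: P3@Q0 runs 1, rem=8, I/O yield, promote→Q0. Q0=[P3] Q1=[P1,P2] Q2=[]
t=5-6: P3@Q0 runs 1, rem=7, I/O yield, promote→Q0. Q0=[P3] Q1=[P1,P2] Q2=[]
t=6-7: P3@Q0 runs 1, rem=6, I/O yield, promote→Q0. Q0=[P3] Q1=[P1,P2] Q2=[]
t=7-8: P3@Q0 runs 1, rem=5, I/O yield, promote→Q0. Q0=[P3] Q1=[P1,P2] Q2=[]
t=8-9: P3@Q0 runs 1, rem=4, I/O yield, promote→Q0. Q0=[P3] Q1=[P1,P2] Q2=[]
t=9-10: P3@Q0 runs 1, rem=3, I/O yield, promote→Q0. Q0=[P3] Q1=[P1,P2] Q2=[]
t=10-11: P3@Q0 runs 1, rem=2, I/O yield, promote→Q0. Q0=[P3] Q1=[P1,P2] Q2=[]
t=11-12: P3@Q0 runs 1, rem=1, I/O yield, promote→Q0. Q0=[P3] Q1=[P1,P2] Q2=[]
t=12-13: P3@Q0 runs 1, rem=0, completes. Q0=[] Q1=[P1,P2] Q2=[]
t=13-15: P1@Q1 runs 2, rem=0, completes. Q0=[] Q1=[P2] Q2=[]
t=15-19: P2@Q1 runs 4, rem=3, quantum used, demote→Q2. Q0=[] Q1=[] Q2=[P2]
t=19-22: P2@Q2 runs 3, rem=0, completes. Q0=[] Q1=[] Q2=[]

Answer: 1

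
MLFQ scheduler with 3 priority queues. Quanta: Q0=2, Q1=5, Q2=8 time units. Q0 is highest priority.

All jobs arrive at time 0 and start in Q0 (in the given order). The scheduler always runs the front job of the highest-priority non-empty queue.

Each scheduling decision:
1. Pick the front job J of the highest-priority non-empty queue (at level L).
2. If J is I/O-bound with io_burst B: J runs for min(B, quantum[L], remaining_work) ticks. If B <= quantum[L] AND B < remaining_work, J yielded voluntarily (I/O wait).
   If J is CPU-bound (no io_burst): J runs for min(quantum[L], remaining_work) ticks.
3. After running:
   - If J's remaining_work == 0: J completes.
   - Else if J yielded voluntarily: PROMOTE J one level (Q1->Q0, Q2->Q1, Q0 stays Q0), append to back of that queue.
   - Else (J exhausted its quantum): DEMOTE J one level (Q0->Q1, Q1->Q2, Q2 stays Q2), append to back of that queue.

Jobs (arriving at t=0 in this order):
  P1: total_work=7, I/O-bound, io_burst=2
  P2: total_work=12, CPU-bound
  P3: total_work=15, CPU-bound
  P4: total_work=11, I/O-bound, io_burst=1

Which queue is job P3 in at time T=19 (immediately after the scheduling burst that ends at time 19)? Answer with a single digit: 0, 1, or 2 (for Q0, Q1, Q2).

Answer: 1

Derivation:
t=0-2: P1@Q0 runs 2, rem=5, I/O yield, promote→Q0. Q0=[P2,P3,P4,P1] Q1=[] Q2=[]
t=2-4: P2@Q0 runs 2, rem=10, quantum used, demote→Q1. Q0=[P3,P4,P1] Q1=[P2] Q2=[]
t=4-6: P3@Q0 runs 2, rem=13, quantum used, demote→Q1. Q0=[P4,P1] Q1=[P2,P3] Q2=[]
t=6-7: P4@Q0 runs 1, rem=10, I/O yield, promote→Q0. Q0=[P1,P4] Q1=[P2,P3] Q2=[]
t=7-9: P1@Q0 runs 2, rem=3, I/O yield, promote→Q0. Q0=[P4,P1] Q1=[P2,P3] Q2=[]
t=9-10: P4@Q0 runs 1, rem=9, I/O yield, promote→Q0. Q0=[P1,P4] Q1=[P2,P3] Q2=[]
t=10-12: P1@Q0 runs 2, rem=1, I/O yield, promote→Q0. Q0=[P4,P1] Q1=[P2,P3] Q2=[]
t=12-13: P4@Q0 runs 1, rem=8, I/O yield, promote→Q0. Q0=[P1,P4] Q1=[P2,P3] Q2=[]
t=13-14: P1@Q0 runs 1, rem=0, completes. Q0=[P4] Q1=[P2,P3] Q2=[]
t=14-15: P4@Q0 runs 1, rem=7, I/O yield, promote→Q0. Q0=[P4] Q1=[P2,P3] Q2=[]
t=15-16: P4@Q0 runs 1, rem=6, I/O yield, promote→Q0. Q0=[P4] Q1=[P2,P3] Q2=[]
t=16-17: P4@Q0 runs 1, rem=5, I/O yield, promote→Q0. Q0=[P4] Q1=[P2,P3] Q2=[]
t=17-18: P4@Q0 runs 1, rem=4, I/O yield, promote→Q0. Q0=[P4] Q1=[P2,P3] Q2=[]
t=18-19: P4@Q0 runs 1, rem=3, I/O yield, promote→Q0. Q0=[P4] Q1=[P2,P3] Q2=[]
t=19-20: P4@Q0 runs 1, rem=2, I/O yield, promote→Q0. Q0=[P4] Q1=[P2,P3] Q2=[]
t=20-21: P4@Q0 runs 1, rem=1, I/O yield, promote→Q0. Q0=[P4] Q1=[P2,P3] Q2=[]
t=21-22: P4@Q0 runs 1, rem=0, completes. Q0=[] Q1=[P2,P3] Q2=[]
t=22-27: P2@Q1 runs 5, rem=5, quantum used, demote→Q2. Q0=[] Q1=[P3] Q2=[P2]
t=27-32: P3@Q1 runs 5, rem=8, quantum used, demote→Q2. Q0=[] Q1=[] Q2=[P2,P3]
t=32-37: P2@Q2 runs 5, rem=0, completes. Q0=[] Q1=[] Q2=[P3]
t=37-45: P3@Q2 runs 8, rem=0, completes. Q0=[] Q1=[] Q2=[]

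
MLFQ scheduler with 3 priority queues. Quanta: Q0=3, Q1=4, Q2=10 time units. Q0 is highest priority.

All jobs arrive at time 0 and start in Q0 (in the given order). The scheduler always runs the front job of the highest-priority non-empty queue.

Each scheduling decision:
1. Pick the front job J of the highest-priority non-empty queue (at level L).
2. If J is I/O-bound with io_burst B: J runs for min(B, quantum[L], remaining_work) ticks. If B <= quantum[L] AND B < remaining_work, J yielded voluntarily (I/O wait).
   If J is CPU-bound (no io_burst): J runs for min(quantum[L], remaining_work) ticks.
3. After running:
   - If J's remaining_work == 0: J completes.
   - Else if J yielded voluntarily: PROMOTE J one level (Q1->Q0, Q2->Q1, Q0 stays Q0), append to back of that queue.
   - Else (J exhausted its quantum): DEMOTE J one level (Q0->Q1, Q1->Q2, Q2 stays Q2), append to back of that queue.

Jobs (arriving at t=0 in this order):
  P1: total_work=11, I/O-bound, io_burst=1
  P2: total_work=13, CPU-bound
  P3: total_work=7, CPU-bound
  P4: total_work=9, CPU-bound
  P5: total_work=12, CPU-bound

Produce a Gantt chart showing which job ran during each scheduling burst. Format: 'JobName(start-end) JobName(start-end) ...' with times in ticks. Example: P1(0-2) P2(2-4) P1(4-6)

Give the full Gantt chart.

t=0-1: P1@Q0 runs 1, rem=10, I/O yield, promote→Q0. Q0=[P2,P3,P4,P5,P1] Q1=[] Q2=[]
t=1-4: P2@Q0 runs 3, rem=10, quantum used, demote→Q1. Q0=[P3,P4,P5,P1] Q1=[P2] Q2=[]
t=4-7: P3@Q0 runs 3, rem=4, quantum used, demote→Q1. Q0=[P4,P5,P1] Q1=[P2,P3] Q2=[]
t=7-10: P4@Q0 runs 3, rem=6, quantum used, demote→Q1. Q0=[P5,P1] Q1=[P2,P3,P4] Q2=[]
t=10-13: P5@Q0 runs 3, rem=9, quantum used, demote→Q1. Q0=[P1] Q1=[P2,P3,P4,P5] Q2=[]
t=13-14: P1@Q0 runs 1, rem=9, I/O yield, promote→Q0. Q0=[P1] Q1=[P2,P3,P4,P5] Q2=[]
t=14-15: P1@Q0 runs 1, rem=8, I/O yield, promote→Q0. Q0=[P1] Q1=[P2,P3,P4,P5] Q2=[]
t=15-16: P1@Q0 runs 1, rem=7, I/O yield, promote→Q0. Q0=[P1] Q1=[P2,P3,P4,P5] Q2=[]
t=16-17: P1@Q0 runs 1, rem=6, I/O yield, promote→Q0. Q0=[P1] Q1=[P2,P3,P4,P5] Q2=[]
t=17-18: P1@Q0 runs 1, rem=5, I/O yield, promote→Q0. Q0=[P1] Q1=[P2,P3,P4,P5] Q2=[]
t=18-19: P1@Q0 runs 1, rem=4, I/O yield, promote→Q0. Q0=[P1] Q1=[P2,P3,P4,P5] Q2=[]
t=19-20: P1@Q0 runs 1, rem=3, I/O yield, promote→Q0. Q0=[P1] Q1=[P2,P3,P4,P5] Q2=[]
t=20-21: P1@Q0 runs 1, rem=2, I/O yield, promote→Q0. Q0=[P1] Q1=[P2,P3,P4,P5] Q2=[]
t=21-22: P1@Q0 runs 1, rem=1, I/O yield, promote→Q0. Q0=[P1] Q1=[P2,P3,P4,P5] Q2=[]
t=22-23: P1@Q0 runs 1, rem=0, completes. Q0=[] Q1=[P2,P3,P4,P5] Q2=[]
t=23-27: P2@Q1 runs 4, rem=6, quantum used, demote→Q2. Q0=[] Q1=[P3,P4,P5] Q2=[P2]
t=27-31: P3@Q1 runs 4, rem=0, completes. Q0=[] Q1=[P4,P5] Q2=[P2]
t=31-35: P4@Q1 runs 4, rem=2, quantum used, demote→Q2. Q0=[] Q1=[P5] Q2=[P2,P4]
t=35-39: P5@Q1 runs 4, rem=5, quantum used, demote→Q2. Q0=[] Q1=[] Q2=[P2,P4,P5]
t=39-45: P2@Q2 runs 6, rem=0, completes. Q0=[] Q1=[] Q2=[P4,P5]
t=45-47: P4@Q2 runs 2, rem=0, completes. Q0=[] Q1=[] Q2=[P5]
t=47-52: P5@Q2 runs 5, rem=0, completes. Q0=[] Q1=[] Q2=[]

Answer: P1(0-1) P2(1-4) P3(4-7) P4(7-10) P5(10-13) P1(13-14) P1(14-15) P1(15-16) P1(16-17) P1(17-18) P1(18-19) P1(19-20) P1(20-21) P1(21-22) P1(22-23) P2(23-27) P3(27-31) P4(31-35) P5(35-39) P2(39-45) P4(45-47) P5(47-52)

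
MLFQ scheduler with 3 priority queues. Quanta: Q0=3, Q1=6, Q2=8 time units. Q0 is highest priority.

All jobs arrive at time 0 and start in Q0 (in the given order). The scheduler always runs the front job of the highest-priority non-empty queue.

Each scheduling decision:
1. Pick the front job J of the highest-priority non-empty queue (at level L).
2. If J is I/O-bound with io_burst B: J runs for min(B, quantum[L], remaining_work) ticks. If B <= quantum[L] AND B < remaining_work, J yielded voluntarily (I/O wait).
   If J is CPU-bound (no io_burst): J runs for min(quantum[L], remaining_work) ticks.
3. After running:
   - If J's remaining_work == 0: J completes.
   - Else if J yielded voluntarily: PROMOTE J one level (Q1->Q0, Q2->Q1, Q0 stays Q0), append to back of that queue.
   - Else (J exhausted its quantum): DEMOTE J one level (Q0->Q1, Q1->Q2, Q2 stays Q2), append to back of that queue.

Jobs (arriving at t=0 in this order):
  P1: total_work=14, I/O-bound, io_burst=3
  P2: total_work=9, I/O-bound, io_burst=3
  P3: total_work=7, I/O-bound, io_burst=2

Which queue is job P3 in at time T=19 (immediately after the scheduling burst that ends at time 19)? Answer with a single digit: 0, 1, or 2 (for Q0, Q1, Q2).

t=0-3: P1@Q0 runs 3, rem=11, I/O yield, promote→Q0. Q0=[P2,P3,P1] Q1=[] Q2=[]
t=3-6: P2@Q0 runs 3, rem=6, I/O yield, promote→Q0. Q0=[P3,P1,P2] Q1=[] Q2=[]
t=6-8: P3@Q0 runs 2, rem=5, I/O yield, promote→Q0. Q0=[P1,P2,P3] Q1=[] Q2=[]
t=8-11: P1@Q0 runs 3, rem=8, I/O yield, promote→Q0. Q0=[P2,P3,P1] Q1=[] Q2=[]
t=11-14: P2@Q0 runs 3, rem=3, I/O yield, promote→Q0. Q0=[P3,P1,P2] Q1=[] Q2=[]
t=14-16: P3@Q0 runs 2, rem=3, I/O yield, promote→Q0. Q0=[P1,P2,P3] Q1=[] Q2=[]
t=16-19: P1@Q0 runs 3, rem=5, I/O yield, promote→Q0. Q0=[P2,P3,P1] Q1=[] Q2=[]
t=19-22: P2@Q0 runs 3, rem=0, completes. Q0=[P3,P1] Q1=[] Q2=[]
t=22-24: P3@Q0 runs 2, rem=1, I/O yield, promote→Q0. Q0=[P1,P3] Q1=[] Q2=[]
t=24-27: P1@Q0 runs 3, rem=2, I/O yield, promote→Q0. Q0=[P3,P1] Q1=[] Q2=[]
t=27-28: P3@Q0 runs 1, rem=0, completes. Q0=[P1] Q1=[] Q2=[]
t=28-30: P1@Q0 runs 2, rem=0, completes. Q0=[] Q1=[] Q2=[]

Answer: 0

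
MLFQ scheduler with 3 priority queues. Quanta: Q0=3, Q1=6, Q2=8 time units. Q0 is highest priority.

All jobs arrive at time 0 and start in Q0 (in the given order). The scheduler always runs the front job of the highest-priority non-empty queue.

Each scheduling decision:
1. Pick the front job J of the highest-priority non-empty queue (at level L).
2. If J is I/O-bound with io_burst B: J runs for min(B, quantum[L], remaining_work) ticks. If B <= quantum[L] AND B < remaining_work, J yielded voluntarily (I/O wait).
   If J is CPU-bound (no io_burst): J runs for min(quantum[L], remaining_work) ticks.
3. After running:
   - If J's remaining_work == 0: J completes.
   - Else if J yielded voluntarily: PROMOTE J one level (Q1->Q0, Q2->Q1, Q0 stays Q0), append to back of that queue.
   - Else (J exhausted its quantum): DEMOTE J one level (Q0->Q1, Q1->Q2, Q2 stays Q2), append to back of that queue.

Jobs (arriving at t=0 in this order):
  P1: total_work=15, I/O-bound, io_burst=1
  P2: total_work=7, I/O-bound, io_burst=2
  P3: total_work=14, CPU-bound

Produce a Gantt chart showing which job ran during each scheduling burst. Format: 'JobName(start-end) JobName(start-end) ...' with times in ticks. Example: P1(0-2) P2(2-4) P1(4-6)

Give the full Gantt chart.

t=0-1: P1@Q0 runs 1, rem=14, I/O yield, promote→Q0. Q0=[P2,P3,P1] Q1=[] Q2=[]
t=1-3: P2@Q0 runs 2, rem=5, I/O yield, promote→Q0. Q0=[P3,P1,P2] Q1=[] Q2=[]
t=3-6: P3@Q0 runs 3, rem=11, quantum used, demote→Q1. Q0=[P1,P2] Q1=[P3] Q2=[]
t=6-7: P1@Q0 runs 1, rem=13, I/O yield, promote→Q0. Q0=[P2,P1] Q1=[P3] Q2=[]
t=7-9: P2@Q0 runs 2, rem=3, I/O yield, promote→Q0. Q0=[P1,P2] Q1=[P3] Q2=[]
t=9-10: P1@Q0 runs 1, rem=12, I/O yield, promote→Q0. Q0=[P2,P1] Q1=[P3] Q2=[]
t=10-12: P2@Q0 runs 2, rem=1, I/O yield, promote→Q0. Q0=[P1,P2] Q1=[P3] Q2=[]
t=12-13: P1@Q0 runs 1, rem=11, I/O yield, promote→Q0. Q0=[P2,P1] Q1=[P3] Q2=[]
t=13-14: P2@Q0 runs 1, rem=0, completes. Q0=[P1] Q1=[P3] Q2=[]
t=14-15: P1@Q0 runs 1, rem=10, I/O yield, promote→Q0. Q0=[P1] Q1=[P3] Q2=[]
t=15-16: P1@Q0 runs 1, rem=9, I/O yield, promote→Q0. Q0=[P1] Q1=[P3] Q2=[]
t=16-17: P1@Q0 runs 1, rem=8, I/O yield, promote→Q0. Q0=[P1] Q1=[P3] Q2=[]
t=17-18: P1@Q0 runs 1, rem=7, I/O yield, promote→Q0. Q0=[P1] Q1=[P3] Q2=[]
t=18-19: P1@Q0 runs 1, rem=6, I/O yield, promote→Q0. Q0=[P1] Q1=[P3] Q2=[]
t=19-20: P1@Q0 runs 1, rem=5, I/O yield, promote→Q0. Q0=[P1] Q1=[P3] Q2=[]
t=20-21: P1@Q0 runs 1, rem=4, I/O yield, promote→Q0. Q0=[P1] Q1=[P3] Q2=[]
t=21-22: P1@Q0 runs 1, rem=3, I/O yield, promote→Q0. Q0=[P1] Q1=[P3] Q2=[]
t=22-23: P1@Q0 runs 1, rem=2, I/O yield, promote→Q0. Q0=[P1] Q1=[P3] Q2=[]
t=23-24: P1@Q0 runs 1, rem=1, I/O yield, promote→Q0. Q0=[P1] Q1=[P3] Q2=[]
t=24-25: P1@Q0 runs 1, rem=0, completes. Q0=[] Q1=[P3] Q2=[]
t=25-31: P3@Q1 runs 6, rem=5, quantum used, demote→Q2. Q0=[] Q1=[] Q2=[P3]
t=31-36: P3@Q2 runs 5, rem=0, completes. Q0=[] Q1=[] Q2=[]

Answer: P1(0-1) P2(1-3) P3(3-6) P1(6-7) P2(7-9) P1(9-10) P2(10-12) P1(12-13) P2(13-14) P1(14-15) P1(15-16) P1(16-17) P1(17-18) P1(18-19) P1(19-20) P1(20-21) P1(21-22) P1(22-23) P1(23-24) P1(24-25) P3(25-31) P3(31-36)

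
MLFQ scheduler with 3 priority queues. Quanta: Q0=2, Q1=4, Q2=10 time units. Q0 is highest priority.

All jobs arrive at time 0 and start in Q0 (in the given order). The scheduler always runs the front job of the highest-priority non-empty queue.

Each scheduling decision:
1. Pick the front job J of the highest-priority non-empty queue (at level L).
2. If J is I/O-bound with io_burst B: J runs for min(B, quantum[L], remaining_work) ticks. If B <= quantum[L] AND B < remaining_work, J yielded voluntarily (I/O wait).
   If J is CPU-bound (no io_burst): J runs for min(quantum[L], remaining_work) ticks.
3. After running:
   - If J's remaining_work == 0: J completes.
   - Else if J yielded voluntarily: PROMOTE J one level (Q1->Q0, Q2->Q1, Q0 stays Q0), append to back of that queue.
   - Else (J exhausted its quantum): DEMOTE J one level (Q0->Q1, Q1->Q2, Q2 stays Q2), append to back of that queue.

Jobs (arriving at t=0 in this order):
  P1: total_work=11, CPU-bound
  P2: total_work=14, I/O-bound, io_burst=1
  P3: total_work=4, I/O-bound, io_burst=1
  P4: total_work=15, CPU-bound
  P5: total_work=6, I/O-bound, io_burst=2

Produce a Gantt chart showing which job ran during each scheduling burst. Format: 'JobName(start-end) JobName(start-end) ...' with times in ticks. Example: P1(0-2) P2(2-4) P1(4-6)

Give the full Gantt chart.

t=0-2: P1@Q0 runs 2, rem=9, quantum used, demote→Q1. Q0=[P2,P3,P4,P5] Q1=[P1] Q2=[]
t=2-3: P2@Q0 runs 1, rem=13, I/O yield, promote→Q0. Q0=[P3,P4,P5,P2] Q1=[P1] Q2=[]
t=3-4: P3@Q0 runs 1, rem=3, I/O yield, promote→Q0. Q0=[P4,P5,P2,P3] Q1=[P1] Q2=[]
t=4-6: P4@Q0 runs 2, rem=13, quantum used, demote→Q1. Q0=[P5,P2,P3] Q1=[P1,P4] Q2=[]
t=6-8: P5@Q0 runs 2, rem=4, I/O yield, promote→Q0. Q0=[P2,P3,P5] Q1=[P1,P4] Q2=[]
t=8-9: P2@Q0 runs 1, rem=12, I/O yield, promote→Q0. Q0=[P3,P5,P2] Q1=[P1,P4] Q2=[]
t=9-10: P3@Q0 runs 1, rem=2, I/O yield, promote→Q0. Q0=[P5,P2,P3] Q1=[P1,P4] Q2=[]
t=10-12: P5@Q0 runs 2, rem=2, I/O yield, promote→Q0. Q0=[P2,P3,P5] Q1=[P1,P4] Q2=[]
t=12-13: P2@Q0 runs 1, rem=11, I/O yield, promote→Q0. Q0=[P3,P5,P2] Q1=[P1,P4] Q2=[]
t=13-14: P3@Q0 runs 1, rem=1, I/O yield, promote→Q0. Q0=[P5,P2,P3] Q1=[P1,P4] Q2=[]
t=14-16: P5@Q0 runs 2, rem=0, completes. Q0=[P2,P3] Q1=[P1,P4] Q2=[]
t=16-17: P2@Q0 runs 1, rem=10, I/O yield, promote→Q0. Q0=[P3,P2] Q1=[P1,P4] Q2=[]
t=17-18: P3@Q0 runs 1, rem=0, completes. Q0=[P2] Q1=[P1,P4] Q2=[]
t=18-19: P2@Q0 runs 1, rem=9, I/O yield, promote→Q0. Q0=[P2] Q1=[P1,P4] Q2=[]
t=19-20: P2@Q0 runs 1, rem=8, I/O yield, promote→Q0. Q0=[P2] Q1=[P1,P4] Q2=[]
t=20-21: P2@Q0 runs 1, rem=7, I/O yield, promote→Q0. Q0=[P2] Q1=[P1,P4] Q2=[]
t=21-22: P2@Q0 runs 1, rem=6, I/O yield, promote→Q0. Q0=[P2] Q1=[P1,P4] Q2=[]
t=22-23: P2@Q0 runs 1, rem=5, I/O yield, promote→Q0. Q0=[P2] Q1=[P1,P4] Q2=[]
t=23-24: P2@Q0 runs 1, rem=4, I/O yield, promote→Q0. Q0=[P2] Q1=[P1,P4] Q2=[]
t=24-25: P2@Q0 runs 1, rem=3, I/O yield, promote→Q0. Q0=[P2] Q1=[P1,P4] Q2=[]
t=25-26: P2@Q0 runs 1, rem=2, I/O yield, promote→Q0. Q0=[P2] Q1=[P1,P4] Q2=[]
t=26-27: P2@Q0 runs 1, rem=1, I/O yield, promote→Q0. Q0=[P2] Q1=[P1,P4] Q2=[]
t=27-28: P2@Q0 runs 1, rem=0, completes. Q0=[] Q1=[P1,P4] Q2=[]
t=28-32: P1@Q1 runs 4, rem=5, quantum used, demote→Q2. Q0=[] Q1=[P4] Q2=[P1]
t=32-36: P4@Q1 runs 4, rem=9, quantum used, demote→Q2. Q0=[] Q1=[] Q2=[P1,P4]
t=36-41: P1@Q2 runs 5, rem=0, completes. Q0=[] Q1=[] Q2=[P4]
t=41-50: P4@Q2 runs 9, rem=0, completes. Q0=[] Q1=[] Q2=[]

Answer: P1(0-2) P2(2-3) P3(3-4) P4(4-6) P5(6-8) P2(8-9) P3(9-10) P5(10-12) P2(12-13) P3(13-14) P5(14-16) P2(16-17) P3(17-18) P2(18-19) P2(19-20) P2(20-21) P2(21-22) P2(22-23) P2(23-24) P2(24-25) P2(25-26) P2(26-27) P2(27-28) P1(28-32) P4(32-36) P1(36-41) P4(41-50)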